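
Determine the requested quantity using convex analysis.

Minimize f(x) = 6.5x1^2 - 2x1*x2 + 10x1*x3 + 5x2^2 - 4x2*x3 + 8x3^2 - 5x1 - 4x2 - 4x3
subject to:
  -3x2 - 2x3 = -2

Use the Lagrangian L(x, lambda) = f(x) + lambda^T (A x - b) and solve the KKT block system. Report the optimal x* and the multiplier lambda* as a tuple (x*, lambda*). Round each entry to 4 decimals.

Form the Lagrangian:
  L(x, lambda) = (1/2) x^T Q x + c^T x + lambda^T (A x - b)
Stationarity (grad_x L = 0): Q x + c + A^T lambda = 0.
Primal feasibility: A x = b.

This gives the KKT block system:
  [ Q   A^T ] [ x     ]   [-c ]
  [ A    0  ] [ lambda ] = [ b ]

Solving the linear system:
  x*      = (0.3269, 0.5441, 0.1839)
  lambda* = (0.0172)
  f(x*)   = -2.2559

x* = (0.3269, 0.5441, 0.1839), lambda* = (0.0172)


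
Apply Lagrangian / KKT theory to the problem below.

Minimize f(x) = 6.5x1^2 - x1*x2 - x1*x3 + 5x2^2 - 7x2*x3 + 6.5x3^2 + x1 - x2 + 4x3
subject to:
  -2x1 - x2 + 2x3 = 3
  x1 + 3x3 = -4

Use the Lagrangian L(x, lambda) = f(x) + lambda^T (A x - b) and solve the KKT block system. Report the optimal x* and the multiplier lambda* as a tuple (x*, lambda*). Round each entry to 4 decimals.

Form the Lagrangian:
  L(x, lambda) = (1/2) x^T Q x + c^T x + lambda^T (A x - b)
Stationarity (grad_x L = 0): Q x + c + A^T lambda = 0.
Primal feasibility: A x = b.

This gives the KKT block system:
  [ Q   A^T ] [ x     ]   [-c ]
  [ A    0  ] [ lambda ] = [ b ]

Solving the linear system:
  x*      = (-1.6194, -1.3483, -0.7935)
  lambda* = (-7.309, 3.2921)
  f(x*)   = 15.8251

x* = (-1.6194, -1.3483, -0.7935), lambda* = (-7.309, 3.2921)


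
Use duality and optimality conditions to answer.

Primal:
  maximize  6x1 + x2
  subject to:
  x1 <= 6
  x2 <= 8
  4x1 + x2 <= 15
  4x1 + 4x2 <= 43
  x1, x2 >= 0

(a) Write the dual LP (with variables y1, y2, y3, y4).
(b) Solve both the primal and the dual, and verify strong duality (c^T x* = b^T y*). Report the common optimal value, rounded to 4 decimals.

The standard primal-dual pair for 'max c^T x s.t. A x <= b, x >= 0' is:
  Dual:  min b^T y  s.t.  A^T y >= c,  y >= 0.

So the dual LP is:
  minimize  6y1 + 8y2 + 15y3 + 43y4
  subject to:
    y1 + 4y3 + 4y4 >= 6
    y2 + y3 + 4y4 >= 1
    y1, y2, y3, y4 >= 0

Solving the primal: x* = (3.75, 0).
  primal value c^T x* = 22.5.
Solving the dual: y* = (0, 0, 1.5, 0).
  dual value b^T y* = 22.5.
Strong duality: c^T x* = b^T y*. Confirmed.

22.5


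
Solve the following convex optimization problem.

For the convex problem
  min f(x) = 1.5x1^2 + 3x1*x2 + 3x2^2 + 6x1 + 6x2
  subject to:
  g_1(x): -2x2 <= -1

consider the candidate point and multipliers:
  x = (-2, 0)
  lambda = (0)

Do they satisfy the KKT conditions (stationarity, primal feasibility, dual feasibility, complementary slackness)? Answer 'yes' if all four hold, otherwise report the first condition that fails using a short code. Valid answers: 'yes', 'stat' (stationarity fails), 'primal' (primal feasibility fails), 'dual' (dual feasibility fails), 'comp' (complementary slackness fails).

Gradient of f: grad f(x) = Q x + c = (0, 0)
Constraint values g_i(x) = a_i^T x - b_i:
  g_1((-2, 0)) = 1
Stationarity residual: grad f(x) + sum_i lambda_i a_i = (0, 0)
  -> stationarity OK
Primal feasibility (all g_i <= 0): FAILS
Dual feasibility (all lambda_i >= 0): OK
Complementary slackness (lambda_i * g_i(x) = 0 for all i): OK

Verdict: the first failing condition is primal_feasibility -> primal.

primal


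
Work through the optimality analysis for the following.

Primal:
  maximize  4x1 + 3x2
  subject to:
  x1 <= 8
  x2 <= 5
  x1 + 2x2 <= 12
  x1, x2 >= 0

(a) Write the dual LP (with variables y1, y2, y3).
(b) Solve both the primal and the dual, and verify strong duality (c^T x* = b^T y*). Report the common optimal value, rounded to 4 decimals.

The standard primal-dual pair for 'max c^T x s.t. A x <= b, x >= 0' is:
  Dual:  min b^T y  s.t.  A^T y >= c,  y >= 0.

So the dual LP is:
  minimize  8y1 + 5y2 + 12y3
  subject to:
    y1 + y3 >= 4
    y2 + 2y3 >= 3
    y1, y2, y3 >= 0

Solving the primal: x* = (8, 2).
  primal value c^T x* = 38.
Solving the dual: y* = (2.5, 0, 1.5).
  dual value b^T y* = 38.
Strong duality: c^T x* = b^T y*. Confirmed.

38


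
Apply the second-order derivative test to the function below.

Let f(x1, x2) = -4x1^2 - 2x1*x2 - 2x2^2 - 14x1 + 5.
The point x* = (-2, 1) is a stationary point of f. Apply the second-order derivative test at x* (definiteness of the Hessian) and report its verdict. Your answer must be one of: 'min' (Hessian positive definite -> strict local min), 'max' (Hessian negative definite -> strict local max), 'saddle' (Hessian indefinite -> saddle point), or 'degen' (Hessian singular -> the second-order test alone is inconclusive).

Compute the Hessian H = grad^2 f:
  H = [[-8, -2], [-2, -4]]
Verify stationarity: grad f(x*) = H x* + g = (0, 0).
Eigenvalues of H: -8.8284, -3.1716.
Both eigenvalues < 0, so H is negative definite -> x* is a strict local max.

max


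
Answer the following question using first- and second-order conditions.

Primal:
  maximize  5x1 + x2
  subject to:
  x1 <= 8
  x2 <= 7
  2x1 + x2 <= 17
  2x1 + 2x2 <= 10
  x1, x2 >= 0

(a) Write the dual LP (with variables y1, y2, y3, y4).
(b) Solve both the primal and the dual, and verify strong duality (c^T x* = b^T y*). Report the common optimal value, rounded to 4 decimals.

The standard primal-dual pair for 'max c^T x s.t. A x <= b, x >= 0' is:
  Dual:  min b^T y  s.t.  A^T y >= c,  y >= 0.

So the dual LP is:
  minimize  8y1 + 7y2 + 17y3 + 10y4
  subject to:
    y1 + 2y3 + 2y4 >= 5
    y2 + y3 + 2y4 >= 1
    y1, y2, y3, y4 >= 0

Solving the primal: x* = (5, 0).
  primal value c^T x* = 25.
Solving the dual: y* = (0, 0, 0, 2.5).
  dual value b^T y* = 25.
Strong duality: c^T x* = b^T y*. Confirmed.

25


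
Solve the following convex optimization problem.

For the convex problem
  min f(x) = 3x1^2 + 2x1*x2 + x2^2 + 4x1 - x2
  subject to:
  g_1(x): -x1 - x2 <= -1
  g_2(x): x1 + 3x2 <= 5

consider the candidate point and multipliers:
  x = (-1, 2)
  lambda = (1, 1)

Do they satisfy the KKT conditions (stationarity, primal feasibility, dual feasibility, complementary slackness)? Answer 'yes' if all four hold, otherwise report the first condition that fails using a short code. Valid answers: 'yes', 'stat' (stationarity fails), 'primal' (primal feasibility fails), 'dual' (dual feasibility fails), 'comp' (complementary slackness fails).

Gradient of f: grad f(x) = Q x + c = (2, 1)
Constraint values g_i(x) = a_i^T x - b_i:
  g_1((-1, 2)) = 0
  g_2((-1, 2)) = 0
Stationarity residual: grad f(x) + sum_i lambda_i a_i = (2, 3)
  -> stationarity FAILS
Primal feasibility (all g_i <= 0): OK
Dual feasibility (all lambda_i >= 0): OK
Complementary slackness (lambda_i * g_i(x) = 0 for all i): OK

Verdict: the first failing condition is stationarity -> stat.

stat


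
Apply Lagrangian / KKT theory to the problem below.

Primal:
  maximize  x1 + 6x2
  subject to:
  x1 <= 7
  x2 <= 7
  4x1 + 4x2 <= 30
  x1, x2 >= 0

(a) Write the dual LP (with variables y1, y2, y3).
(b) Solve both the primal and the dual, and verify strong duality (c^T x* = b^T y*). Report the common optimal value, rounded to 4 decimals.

The standard primal-dual pair for 'max c^T x s.t. A x <= b, x >= 0' is:
  Dual:  min b^T y  s.t.  A^T y >= c,  y >= 0.

So the dual LP is:
  minimize  7y1 + 7y2 + 30y3
  subject to:
    y1 + 4y3 >= 1
    y2 + 4y3 >= 6
    y1, y2, y3 >= 0

Solving the primal: x* = (0.5, 7).
  primal value c^T x* = 42.5.
Solving the dual: y* = (0, 5, 0.25).
  dual value b^T y* = 42.5.
Strong duality: c^T x* = b^T y*. Confirmed.

42.5


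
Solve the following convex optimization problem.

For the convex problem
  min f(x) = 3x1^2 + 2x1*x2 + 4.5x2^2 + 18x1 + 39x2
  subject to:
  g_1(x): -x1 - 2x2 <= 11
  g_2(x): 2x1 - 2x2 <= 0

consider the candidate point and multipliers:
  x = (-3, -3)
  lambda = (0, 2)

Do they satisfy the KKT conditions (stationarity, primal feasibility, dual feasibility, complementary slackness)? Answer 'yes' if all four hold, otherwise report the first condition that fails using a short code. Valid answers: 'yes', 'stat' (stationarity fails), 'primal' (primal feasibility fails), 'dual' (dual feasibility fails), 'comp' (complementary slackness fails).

Gradient of f: grad f(x) = Q x + c = (-6, 6)
Constraint values g_i(x) = a_i^T x - b_i:
  g_1((-3, -3)) = -2
  g_2((-3, -3)) = 0
Stationarity residual: grad f(x) + sum_i lambda_i a_i = (-2, 2)
  -> stationarity FAILS
Primal feasibility (all g_i <= 0): OK
Dual feasibility (all lambda_i >= 0): OK
Complementary slackness (lambda_i * g_i(x) = 0 for all i): OK

Verdict: the first failing condition is stationarity -> stat.

stat


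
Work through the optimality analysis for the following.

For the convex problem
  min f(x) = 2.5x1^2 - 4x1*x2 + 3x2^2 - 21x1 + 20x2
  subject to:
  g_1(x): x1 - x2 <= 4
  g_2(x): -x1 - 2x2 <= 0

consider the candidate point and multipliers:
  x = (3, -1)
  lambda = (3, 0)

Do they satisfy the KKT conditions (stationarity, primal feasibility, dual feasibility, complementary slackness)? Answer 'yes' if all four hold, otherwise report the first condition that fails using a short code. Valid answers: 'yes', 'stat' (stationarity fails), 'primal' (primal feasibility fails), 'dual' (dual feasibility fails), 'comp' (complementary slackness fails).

Gradient of f: grad f(x) = Q x + c = (-2, 2)
Constraint values g_i(x) = a_i^T x - b_i:
  g_1((3, -1)) = 0
  g_2((3, -1)) = -1
Stationarity residual: grad f(x) + sum_i lambda_i a_i = (1, -1)
  -> stationarity FAILS
Primal feasibility (all g_i <= 0): OK
Dual feasibility (all lambda_i >= 0): OK
Complementary slackness (lambda_i * g_i(x) = 0 for all i): OK

Verdict: the first failing condition is stationarity -> stat.

stat


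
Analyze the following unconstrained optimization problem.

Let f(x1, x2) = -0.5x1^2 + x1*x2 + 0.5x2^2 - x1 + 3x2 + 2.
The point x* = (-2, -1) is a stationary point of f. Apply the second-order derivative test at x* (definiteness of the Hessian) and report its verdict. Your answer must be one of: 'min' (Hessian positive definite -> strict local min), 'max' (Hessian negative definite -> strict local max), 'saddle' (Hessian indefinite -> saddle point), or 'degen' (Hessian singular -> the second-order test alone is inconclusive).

Compute the Hessian H = grad^2 f:
  H = [[-1, 1], [1, 1]]
Verify stationarity: grad f(x*) = H x* + g = (0, 0).
Eigenvalues of H: -1.4142, 1.4142.
Eigenvalues have mixed signs, so H is indefinite -> x* is a saddle point.

saddle


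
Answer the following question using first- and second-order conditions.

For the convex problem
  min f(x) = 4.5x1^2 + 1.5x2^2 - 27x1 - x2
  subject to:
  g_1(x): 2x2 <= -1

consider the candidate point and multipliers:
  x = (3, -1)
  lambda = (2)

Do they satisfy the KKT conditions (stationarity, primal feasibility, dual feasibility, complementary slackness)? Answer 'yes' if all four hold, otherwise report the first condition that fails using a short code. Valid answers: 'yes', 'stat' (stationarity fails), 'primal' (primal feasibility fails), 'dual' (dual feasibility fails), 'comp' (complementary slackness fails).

Gradient of f: grad f(x) = Q x + c = (0, -4)
Constraint values g_i(x) = a_i^T x - b_i:
  g_1((3, -1)) = -1
Stationarity residual: grad f(x) + sum_i lambda_i a_i = (0, 0)
  -> stationarity OK
Primal feasibility (all g_i <= 0): OK
Dual feasibility (all lambda_i >= 0): OK
Complementary slackness (lambda_i * g_i(x) = 0 for all i): FAILS

Verdict: the first failing condition is complementary_slackness -> comp.

comp


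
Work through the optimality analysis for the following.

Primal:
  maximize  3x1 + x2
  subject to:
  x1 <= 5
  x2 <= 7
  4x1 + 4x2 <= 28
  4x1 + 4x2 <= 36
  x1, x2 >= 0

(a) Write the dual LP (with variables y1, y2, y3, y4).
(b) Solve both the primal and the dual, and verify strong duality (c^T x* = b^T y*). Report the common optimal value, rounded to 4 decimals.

The standard primal-dual pair for 'max c^T x s.t. A x <= b, x >= 0' is:
  Dual:  min b^T y  s.t.  A^T y >= c,  y >= 0.

So the dual LP is:
  minimize  5y1 + 7y2 + 28y3 + 36y4
  subject to:
    y1 + 4y3 + 4y4 >= 3
    y2 + 4y3 + 4y4 >= 1
    y1, y2, y3, y4 >= 0

Solving the primal: x* = (5, 2).
  primal value c^T x* = 17.
Solving the dual: y* = (2, 0, 0.25, 0).
  dual value b^T y* = 17.
Strong duality: c^T x* = b^T y*. Confirmed.

17


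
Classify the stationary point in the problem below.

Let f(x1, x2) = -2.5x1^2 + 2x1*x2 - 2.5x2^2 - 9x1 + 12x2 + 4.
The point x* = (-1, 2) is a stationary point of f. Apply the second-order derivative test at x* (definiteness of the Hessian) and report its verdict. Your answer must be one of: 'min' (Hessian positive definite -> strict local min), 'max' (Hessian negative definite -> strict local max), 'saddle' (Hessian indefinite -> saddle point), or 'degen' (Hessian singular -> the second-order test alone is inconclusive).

Compute the Hessian H = grad^2 f:
  H = [[-5, 2], [2, -5]]
Verify stationarity: grad f(x*) = H x* + g = (0, 0).
Eigenvalues of H: -7, -3.
Both eigenvalues < 0, so H is negative definite -> x* is a strict local max.

max


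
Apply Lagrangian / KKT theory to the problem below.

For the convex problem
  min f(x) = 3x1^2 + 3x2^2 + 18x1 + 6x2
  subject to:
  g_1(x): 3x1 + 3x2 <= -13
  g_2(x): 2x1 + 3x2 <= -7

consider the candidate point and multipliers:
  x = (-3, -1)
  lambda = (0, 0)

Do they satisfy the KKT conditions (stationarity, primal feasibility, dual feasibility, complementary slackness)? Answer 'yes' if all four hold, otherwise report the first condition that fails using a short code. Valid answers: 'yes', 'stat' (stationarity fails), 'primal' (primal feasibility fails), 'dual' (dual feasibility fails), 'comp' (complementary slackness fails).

Gradient of f: grad f(x) = Q x + c = (0, 0)
Constraint values g_i(x) = a_i^T x - b_i:
  g_1((-3, -1)) = 1
  g_2((-3, -1)) = -2
Stationarity residual: grad f(x) + sum_i lambda_i a_i = (0, 0)
  -> stationarity OK
Primal feasibility (all g_i <= 0): FAILS
Dual feasibility (all lambda_i >= 0): OK
Complementary slackness (lambda_i * g_i(x) = 0 for all i): OK

Verdict: the first failing condition is primal_feasibility -> primal.

primal


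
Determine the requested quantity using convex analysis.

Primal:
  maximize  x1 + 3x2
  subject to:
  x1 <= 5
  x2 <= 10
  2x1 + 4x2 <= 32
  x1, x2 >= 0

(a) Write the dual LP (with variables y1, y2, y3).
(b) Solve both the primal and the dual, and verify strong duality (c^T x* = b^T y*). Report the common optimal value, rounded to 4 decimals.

The standard primal-dual pair for 'max c^T x s.t. A x <= b, x >= 0' is:
  Dual:  min b^T y  s.t.  A^T y >= c,  y >= 0.

So the dual LP is:
  minimize  5y1 + 10y2 + 32y3
  subject to:
    y1 + 2y3 >= 1
    y2 + 4y3 >= 3
    y1, y2, y3 >= 0

Solving the primal: x* = (0, 8).
  primal value c^T x* = 24.
Solving the dual: y* = (0, 0, 0.75).
  dual value b^T y* = 24.
Strong duality: c^T x* = b^T y*. Confirmed.

24


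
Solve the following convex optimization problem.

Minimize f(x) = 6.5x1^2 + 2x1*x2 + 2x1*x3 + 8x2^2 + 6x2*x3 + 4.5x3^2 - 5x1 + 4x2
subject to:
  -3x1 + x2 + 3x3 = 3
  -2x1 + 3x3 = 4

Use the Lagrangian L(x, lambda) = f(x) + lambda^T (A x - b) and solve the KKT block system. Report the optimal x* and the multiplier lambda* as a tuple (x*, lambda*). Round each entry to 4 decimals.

Form the Lagrangian:
  L(x, lambda) = (1/2) x^T Q x + c^T x + lambda^T (A x - b)
Stationarity (grad_x L = 0): Q x + c + A^T lambda = 0.
Primal feasibility: A x = b.

This gives the KKT block system:
  [ Q   A^T ] [ x     ]   [-c ]
  [ A    0  ] [ lambda ] = [ b ]

Solving the linear system:
  x*      = (0.0909, -0.9091, 1.3939)
  lambda* = (2, -4.4242)
  f(x*)   = 3.803

x* = (0.0909, -0.9091, 1.3939), lambda* = (2, -4.4242)


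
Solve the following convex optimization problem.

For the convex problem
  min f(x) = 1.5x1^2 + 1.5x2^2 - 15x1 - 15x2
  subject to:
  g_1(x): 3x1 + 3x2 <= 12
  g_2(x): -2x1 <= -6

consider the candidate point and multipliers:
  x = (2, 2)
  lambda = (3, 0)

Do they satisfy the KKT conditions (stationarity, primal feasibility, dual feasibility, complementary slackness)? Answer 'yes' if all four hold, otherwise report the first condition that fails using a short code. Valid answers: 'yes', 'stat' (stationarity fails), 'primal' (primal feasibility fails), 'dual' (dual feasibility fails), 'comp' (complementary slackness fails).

Gradient of f: grad f(x) = Q x + c = (-9, -9)
Constraint values g_i(x) = a_i^T x - b_i:
  g_1((2, 2)) = 0
  g_2((2, 2)) = 2
Stationarity residual: grad f(x) + sum_i lambda_i a_i = (0, 0)
  -> stationarity OK
Primal feasibility (all g_i <= 0): FAILS
Dual feasibility (all lambda_i >= 0): OK
Complementary slackness (lambda_i * g_i(x) = 0 for all i): OK

Verdict: the first failing condition is primal_feasibility -> primal.

primal


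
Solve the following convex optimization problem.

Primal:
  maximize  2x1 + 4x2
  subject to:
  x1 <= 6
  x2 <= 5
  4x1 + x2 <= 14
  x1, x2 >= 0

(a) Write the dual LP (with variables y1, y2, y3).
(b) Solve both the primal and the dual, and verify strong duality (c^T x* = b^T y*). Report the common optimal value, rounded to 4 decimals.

The standard primal-dual pair for 'max c^T x s.t. A x <= b, x >= 0' is:
  Dual:  min b^T y  s.t.  A^T y >= c,  y >= 0.

So the dual LP is:
  minimize  6y1 + 5y2 + 14y3
  subject to:
    y1 + 4y3 >= 2
    y2 + y3 >= 4
    y1, y2, y3 >= 0

Solving the primal: x* = (2.25, 5).
  primal value c^T x* = 24.5.
Solving the dual: y* = (0, 3.5, 0.5).
  dual value b^T y* = 24.5.
Strong duality: c^T x* = b^T y*. Confirmed.

24.5


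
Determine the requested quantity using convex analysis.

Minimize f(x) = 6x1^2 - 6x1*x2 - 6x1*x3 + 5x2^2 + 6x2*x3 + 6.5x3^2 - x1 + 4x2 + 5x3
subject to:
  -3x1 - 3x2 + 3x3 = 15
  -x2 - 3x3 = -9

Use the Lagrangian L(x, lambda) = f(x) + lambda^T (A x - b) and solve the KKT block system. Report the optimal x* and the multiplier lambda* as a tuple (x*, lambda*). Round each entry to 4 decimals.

Form the Lagrangian:
  L(x, lambda) = (1/2) x^T Q x + c^T x + lambda^T (A x - b)
Stationarity (grad_x L = 0): Q x + c + A^T lambda = 0.
Primal feasibility: A x = b.

This gives the KKT block system:
  [ Q   A^T ] [ x     ]   [-c ]
  [ A    0  ] [ lambda ] = [ b ]

Solving the linear system:
  x*      = (0.4563, -1.8423, 3.6141)
  lambda* = (-2.0516, 10.6789)
  f(x*)   = 68.5648

x* = (0.4563, -1.8423, 3.6141), lambda* = (-2.0516, 10.6789)


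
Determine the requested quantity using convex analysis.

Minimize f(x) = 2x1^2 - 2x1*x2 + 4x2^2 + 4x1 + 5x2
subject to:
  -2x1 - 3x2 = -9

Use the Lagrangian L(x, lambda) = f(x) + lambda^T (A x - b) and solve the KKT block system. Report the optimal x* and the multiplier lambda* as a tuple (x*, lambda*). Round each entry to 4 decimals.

Form the Lagrangian:
  L(x, lambda) = (1/2) x^T Q x + c^T x + lambda^T (A x - b)
Stationarity (grad_x L = 0): Q x + c + A^T lambda = 0.
Primal feasibility: A x = b.

This gives the KKT block system:
  [ Q   A^T ] [ x     ]   [-c ]
  [ A    0  ] [ lambda ] = [ b ]

Solving the linear system:
  x*      = (2.087, 1.6087)
  lambda* = (4.5652)
  f(x*)   = 28.7391

x* = (2.087, 1.6087), lambda* = (4.5652)


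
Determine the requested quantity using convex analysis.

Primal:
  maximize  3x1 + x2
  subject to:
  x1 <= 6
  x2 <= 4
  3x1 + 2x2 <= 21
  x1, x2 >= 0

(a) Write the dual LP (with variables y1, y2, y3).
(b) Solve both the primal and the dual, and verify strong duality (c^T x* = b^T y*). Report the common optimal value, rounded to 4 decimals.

The standard primal-dual pair for 'max c^T x s.t. A x <= b, x >= 0' is:
  Dual:  min b^T y  s.t.  A^T y >= c,  y >= 0.

So the dual LP is:
  minimize  6y1 + 4y2 + 21y3
  subject to:
    y1 + 3y3 >= 3
    y2 + 2y3 >= 1
    y1, y2, y3 >= 0

Solving the primal: x* = (6, 1.5).
  primal value c^T x* = 19.5.
Solving the dual: y* = (1.5, 0, 0.5).
  dual value b^T y* = 19.5.
Strong duality: c^T x* = b^T y*. Confirmed.

19.5


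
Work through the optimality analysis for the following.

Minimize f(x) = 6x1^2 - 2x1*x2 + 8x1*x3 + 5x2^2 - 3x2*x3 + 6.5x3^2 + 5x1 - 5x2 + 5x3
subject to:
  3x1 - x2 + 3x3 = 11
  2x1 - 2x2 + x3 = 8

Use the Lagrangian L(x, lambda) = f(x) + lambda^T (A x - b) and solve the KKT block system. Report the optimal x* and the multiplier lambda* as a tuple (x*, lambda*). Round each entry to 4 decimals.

Form the Lagrangian:
  L(x, lambda) = (1/2) x^T Q x + c^T x + lambda^T (A x - b)
Stationarity (grad_x L = 0): Q x + c + A^T lambda = 0.
Primal feasibility: A x = b.

This gives the KKT block system:
  [ Q   A^T ] [ x     ]   [-c ]
  [ A    0  ] [ lambda ] = [ b ]

Solving the linear system:
  x*      = (2.6207, -1.0276, 0.7034)
  lambda* = (-10.7517, -5.9379)
  f(x*)   = 93.7655

x* = (2.6207, -1.0276, 0.7034), lambda* = (-10.7517, -5.9379)


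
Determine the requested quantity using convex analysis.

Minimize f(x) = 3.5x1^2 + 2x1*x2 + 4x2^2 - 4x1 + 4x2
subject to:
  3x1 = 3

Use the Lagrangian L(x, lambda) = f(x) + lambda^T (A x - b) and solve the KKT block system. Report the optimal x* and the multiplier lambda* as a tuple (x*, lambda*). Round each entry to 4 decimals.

Form the Lagrangian:
  L(x, lambda) = (1/2) x^T Q x + c^T x + lambda^T (A x - b)
Stationarity (grad_x L = 0): Q x + c + A^T lambda = 0.
Primal feasibility: A x = b.

This gives the KKT block system:
  [ Q   A^T ] [ x     ]   [-c ]
  [ A    0  ] [ lambda ] = [ b ]

Solving the linear system:
  x*      = (1, -0.75)
  lambda* = (-0.5)
  f(x*)   = -2.75

x* = (1, -0.75), lambda* = (-0.5)


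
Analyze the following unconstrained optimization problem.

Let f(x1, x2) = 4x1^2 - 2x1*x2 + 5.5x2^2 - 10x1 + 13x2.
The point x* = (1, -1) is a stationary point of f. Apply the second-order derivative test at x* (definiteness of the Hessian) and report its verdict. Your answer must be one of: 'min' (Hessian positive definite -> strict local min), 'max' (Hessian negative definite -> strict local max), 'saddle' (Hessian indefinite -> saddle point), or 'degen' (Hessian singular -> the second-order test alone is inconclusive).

Compute the Hessian H = grad^2 f:
  H = [[8, -2], [-2, 11]]
Verify stationarity: grad f(x*) = H x* + g = (0, 0).
Eigenvalues of H: 7, 12.
Both eigenvalues > 0, so H is positive definite -> x* is a strict local min.

min


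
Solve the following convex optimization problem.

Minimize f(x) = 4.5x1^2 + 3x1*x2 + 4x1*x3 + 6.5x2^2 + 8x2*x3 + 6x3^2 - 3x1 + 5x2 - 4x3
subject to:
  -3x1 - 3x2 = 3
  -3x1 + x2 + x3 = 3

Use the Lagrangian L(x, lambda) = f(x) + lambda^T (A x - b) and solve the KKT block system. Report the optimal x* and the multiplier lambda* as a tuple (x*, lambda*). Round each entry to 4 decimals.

Form the Lagrangian:
  L(x, lambda) = (1/2) x^T Q x + c^T x + lambda^T (A x - b)
Stationarity (grad_x L = 0): Q x + c + A^T lambda = 0.
Primal feasibility: A x = b.

This gives the KKT block system:
  [ Q   A^T ] [ x     ]   [-c ]
  [ A    0  ] [ lambda ] = [ b ]

Solving the linear system:
  x*      = (-0.7386, -0.2614, 1.0455)
  lambda* = (1.4167, -3.5)
  f(x*)   = 1.4886

x* = (-0.7386, -0.2614, 1.0455), lambda* = (1.4167, -3.5)


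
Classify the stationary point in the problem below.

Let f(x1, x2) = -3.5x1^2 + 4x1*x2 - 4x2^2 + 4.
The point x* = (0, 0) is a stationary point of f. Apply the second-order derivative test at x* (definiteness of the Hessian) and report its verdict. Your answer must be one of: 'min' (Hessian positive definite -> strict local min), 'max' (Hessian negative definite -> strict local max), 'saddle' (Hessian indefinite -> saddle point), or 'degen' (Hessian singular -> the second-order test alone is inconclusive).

Compute the Hessian H = grad^2 f:
  H = [[-7, 4], [4, -8]]
Verify stationarity: grad f(x*) = H x* + g = (0, 0).
Eigenvalues of H: -11.5311, -3.4689.
Both eigenvalues < 0, so H is negative definite -> x* is a strict local max.

max


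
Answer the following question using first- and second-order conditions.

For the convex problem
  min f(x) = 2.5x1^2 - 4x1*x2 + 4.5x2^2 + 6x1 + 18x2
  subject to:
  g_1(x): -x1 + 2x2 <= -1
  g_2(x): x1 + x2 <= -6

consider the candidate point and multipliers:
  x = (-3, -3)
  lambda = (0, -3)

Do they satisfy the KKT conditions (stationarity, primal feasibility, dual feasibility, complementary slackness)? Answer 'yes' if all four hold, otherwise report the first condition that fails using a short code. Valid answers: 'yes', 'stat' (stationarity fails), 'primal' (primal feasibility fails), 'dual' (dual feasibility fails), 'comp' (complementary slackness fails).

Gradient of f: grad f(x) = Q x + c = (3, 3)
Constraint values g_i(x) = a_i^T x - b_i:
  g_1((-3, -3)) = -2
  g_2((-3, -3)) = 0
Stationarity residual: grad f(x) + sum_i lambda_i a_i = (0, 0)
  -> stationarity OK
Primal feasibility (all g_i <= 0): OK
Dual feasibility (all lambda_i >= 0): FAILS
Complementary slackness (lambda_i * g_i(x) = 0 for all i): OK

Verdict: the first failing condition is dual_feasibility -> dual.

dual


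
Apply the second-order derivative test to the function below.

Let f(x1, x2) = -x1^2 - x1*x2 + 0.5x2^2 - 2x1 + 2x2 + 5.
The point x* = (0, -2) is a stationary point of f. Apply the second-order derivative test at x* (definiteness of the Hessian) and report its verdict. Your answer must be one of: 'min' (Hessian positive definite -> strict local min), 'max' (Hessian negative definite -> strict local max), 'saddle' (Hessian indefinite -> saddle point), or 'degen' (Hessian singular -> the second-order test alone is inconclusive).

Compute the Hessian H = grad^2 f:
  H = [[-2, -1], [-1, 1]]
Verify stationarity: grad f(x*) = H x* + g = (0, 0).
Eigenvalues of H: -2.3028, 1.3028.
Eigenvalues have mixed signs, so H is indefinite -> x* is a saddle point.

saddle


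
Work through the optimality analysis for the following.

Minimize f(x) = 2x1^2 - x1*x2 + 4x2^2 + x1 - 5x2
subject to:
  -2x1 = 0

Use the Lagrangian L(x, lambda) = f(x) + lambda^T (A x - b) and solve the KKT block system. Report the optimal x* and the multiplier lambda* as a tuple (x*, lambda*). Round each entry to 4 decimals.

Form the Lagrangian:
  L(x, lambda) = (1/2) x^T Q x + c^T x + lambda^T (A x - b)
Stationarity (grad_x L = 0): Q x + c + A^T lambda = 0.
Primal feasibility: A x = b.

This gives the KKT block system:
  [ Q   A^T ] [ x     ]   [-c ]
  [ A    0  ] [ lambda ] = [ b ]

Solving the linear system:
  x*      = (0, 0.625)
  lambda* = (0.1875)
  f(x*)   = -1.5625

x* = (0, 0.625), lambda* = (0.1875)


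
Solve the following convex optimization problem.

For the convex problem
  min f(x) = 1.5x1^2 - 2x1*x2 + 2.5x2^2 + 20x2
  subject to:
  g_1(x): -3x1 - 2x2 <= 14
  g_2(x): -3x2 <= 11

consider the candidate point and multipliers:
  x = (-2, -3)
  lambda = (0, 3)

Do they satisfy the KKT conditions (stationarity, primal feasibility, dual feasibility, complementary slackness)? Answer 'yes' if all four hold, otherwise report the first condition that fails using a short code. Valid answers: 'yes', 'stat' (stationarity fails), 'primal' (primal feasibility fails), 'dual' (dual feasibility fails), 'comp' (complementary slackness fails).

Gradient of f: grad f(x) = Q x + c = (0, 9)
Constraint values g_i(x) = a_i^T x - b_i:
  g_1((-2, -3)) = -2
  g_2((-2, -3)) = -2
Stationarity residual: grad f(x) + sum_i lambda_i a_i = (0, 0)
  -> stationarity OK
Primal feasibility (all g_i <= 0): OK
Dual feasibility (all lambda_i >= 0): OK
Complementary slackness (lambda_i * g_i(x) = 0 for all i): FAILS

Verdict: the first failing condition is complementary_slackness -> comp.

comp


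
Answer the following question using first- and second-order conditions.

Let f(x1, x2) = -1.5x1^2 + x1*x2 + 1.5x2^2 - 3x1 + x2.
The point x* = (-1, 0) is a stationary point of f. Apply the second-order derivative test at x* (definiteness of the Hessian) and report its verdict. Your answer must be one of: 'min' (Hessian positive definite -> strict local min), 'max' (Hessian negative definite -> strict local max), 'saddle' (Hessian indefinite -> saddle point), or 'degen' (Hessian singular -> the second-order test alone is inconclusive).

Compute the Hessian H = grad^2 f:
  H = [[-3, 1], [1, 3]]
Verify stationarity: grad f(x*) = H x* + g = (0, 0).
Eigenvalues of H: -3.1623, 3.1623.
Eigenvalues have mixed signs, so H is indefinite -> x* is a saddle point.

saddle


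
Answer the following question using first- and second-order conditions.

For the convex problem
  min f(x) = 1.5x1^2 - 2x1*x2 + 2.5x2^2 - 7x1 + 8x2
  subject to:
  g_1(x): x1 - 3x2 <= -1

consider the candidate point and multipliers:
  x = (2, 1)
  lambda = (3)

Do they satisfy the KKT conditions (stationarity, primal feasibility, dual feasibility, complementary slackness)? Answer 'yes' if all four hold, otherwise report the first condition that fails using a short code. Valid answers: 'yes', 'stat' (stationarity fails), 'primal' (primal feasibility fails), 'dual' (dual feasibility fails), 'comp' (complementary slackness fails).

Gradient of f: grad f(x) = Q x + c = (-3, 9)
Constraint values g_i(x) = a_i^T x - b_i:
  g_1((2, 1)) = 0
Stationarity residual: grad f(x) + sum_i lambda_i a_i = (0, 0)
  -> stationarity OK
Primal feasibility (all g_i <= 0): OK
Dual feasibility (all lambda_i >= 0): OK
Complementary slackness (lambda_i * g_i(x) = 0 for all i): OK

Verdict: yes, KKT holds.

yes


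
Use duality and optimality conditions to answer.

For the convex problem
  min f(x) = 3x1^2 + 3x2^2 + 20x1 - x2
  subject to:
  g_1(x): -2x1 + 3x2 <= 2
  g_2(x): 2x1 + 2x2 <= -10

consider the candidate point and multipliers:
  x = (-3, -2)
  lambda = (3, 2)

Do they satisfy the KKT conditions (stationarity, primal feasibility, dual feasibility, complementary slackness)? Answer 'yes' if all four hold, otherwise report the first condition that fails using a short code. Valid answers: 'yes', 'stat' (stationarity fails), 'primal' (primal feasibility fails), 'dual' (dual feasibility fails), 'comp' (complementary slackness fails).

Gradient of f: grad f(x) = Q x + c = (2, -13)
Constraint values g_i(x) = a_i^T x - b_i:
  g_1((-3, -2)) = -2
  g_2((-3, -2)) = 0
Stationarity residual: grad f(x) + sum_i lambda_i a_i = (0, 0)
  -> stationarity OK
Primal feasibility (all g_i <= 0): OK
Dual feasibility (all lambda_i >= 0): OK
Complementary slackness (lambda_i * g_i(x) = 0 for all i): FAILS

Verdict: the first failing condition is complementary_slackness -> comp.

comp


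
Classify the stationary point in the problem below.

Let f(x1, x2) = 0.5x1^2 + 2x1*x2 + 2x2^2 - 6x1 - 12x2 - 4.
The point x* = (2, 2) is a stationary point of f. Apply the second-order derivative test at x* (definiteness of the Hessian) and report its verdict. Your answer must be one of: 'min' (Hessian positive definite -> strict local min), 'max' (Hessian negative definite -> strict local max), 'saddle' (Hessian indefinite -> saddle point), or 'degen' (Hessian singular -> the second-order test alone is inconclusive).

Compute the Hessian H = grad^2 f:
  H = [[1, 2], [2, 4]]
Verify stationarity: grad f(x*) = H x* + g = (0, 0).
Eigenvalues of H: 0, 5.
H has a zero eigenvalue (singular; positive semidefinite but not definite), so H is neither positive definite, negative definite, nor indefinite. The second-order test alone is inconclusive -> degen.
(Indeed, f is constant along the null direction of H through x*, so x* is not a strict local extremum.)

degen


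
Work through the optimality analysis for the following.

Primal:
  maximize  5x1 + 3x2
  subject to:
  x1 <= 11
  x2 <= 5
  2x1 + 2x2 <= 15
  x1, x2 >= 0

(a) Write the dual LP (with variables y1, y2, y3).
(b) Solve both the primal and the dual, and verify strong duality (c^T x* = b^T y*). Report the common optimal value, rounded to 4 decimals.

The standard primal-dual pair for 'max c^T x s.t. A x <= b, x >= 0' is:
  Dual:  min b^T y  s.t.  A^T y >= c,  y >= 0.

So the dual LP is:
  minimize  11y1 + 5y2 + 15y3
  subject to:
    y1 + 2y3 >= 5
    y2 + 2y3 >= 3
    y1, y2, y3 >= 0

Solving the primal: x* = (7.5, 0).
  primal value c^T x* = 37.5.
Solving the dual: y* = (0, 0, 2.5).
  dual value b^T y* = 37.5.
Strong duality: c^T x* = b^T y*. Confirmed.

37.5


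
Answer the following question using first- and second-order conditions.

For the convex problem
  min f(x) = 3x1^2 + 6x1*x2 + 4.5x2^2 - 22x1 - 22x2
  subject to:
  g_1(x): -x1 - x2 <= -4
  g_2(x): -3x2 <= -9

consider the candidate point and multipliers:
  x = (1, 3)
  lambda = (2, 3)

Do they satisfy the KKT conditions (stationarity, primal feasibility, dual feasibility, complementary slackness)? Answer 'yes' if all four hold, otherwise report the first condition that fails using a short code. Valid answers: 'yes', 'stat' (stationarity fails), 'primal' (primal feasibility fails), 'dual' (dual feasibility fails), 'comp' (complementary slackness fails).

Gradient of f: grad f(x) = Q x + c = (2, 11)
Constraint values g_i(x) = a_i^T x - b_i:
  g_1((1, 3)) = 0
  g_2((1, 3)) = 0
Stationarity residual: grad f(x) + sum_i lambda_i a_i = (0, 0)
  -> stationarity OK
Primal feasibility (all g_i <= 0): OK
Dual feasibility (all lambda_i >= 0): OK
Complementary slackness (lambda_i * g_i(x) = 0 for all i): OK

Verdict: yes, KKT holds.

yes


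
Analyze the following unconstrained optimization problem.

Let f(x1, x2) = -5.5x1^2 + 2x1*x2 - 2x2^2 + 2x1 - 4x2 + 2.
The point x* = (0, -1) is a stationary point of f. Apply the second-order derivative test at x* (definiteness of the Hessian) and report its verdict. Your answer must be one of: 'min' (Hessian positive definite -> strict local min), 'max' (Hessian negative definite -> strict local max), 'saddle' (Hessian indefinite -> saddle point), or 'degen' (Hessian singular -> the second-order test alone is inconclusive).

Compute the Hessian H = grad^2 f:
  H = [[-11, 2], [2, -4]]
Verify stationarity: grad f(x*) = H x* + g = (0, 0).
Eigenvalues of H: -11.5311, -3.4689.
Both eigenvalues < 0, so H is negative definite -> x* is a strict local max.

max


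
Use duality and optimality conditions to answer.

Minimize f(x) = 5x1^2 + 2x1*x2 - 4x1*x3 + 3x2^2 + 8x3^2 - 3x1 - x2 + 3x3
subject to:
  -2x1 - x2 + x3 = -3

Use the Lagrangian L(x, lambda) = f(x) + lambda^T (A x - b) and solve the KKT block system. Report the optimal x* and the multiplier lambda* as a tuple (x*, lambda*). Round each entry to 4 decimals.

Form the Lagrangian:
  L(x, lambda) = (1/2) x^T Q x + c^T x + lambda^T (A x - b)
Stationarity (grad_x L = 0): Q x + c + A^T lambda = 0.
Primal feasibility: A x = b.

This gives the KKT block system:
  [ Q   A^T ] [ x     ]   [-c ]
  [ A    0  ] [ lambda ] = [ b ]

Solving the linear system:
  x*      = (1.0691, 0.633, -0.2287)
  lambda* = (4.9362)
  f(x*)   = 5.141

x* = (1.0691, 0.633, -0.2287), lambda* = (4.9362)


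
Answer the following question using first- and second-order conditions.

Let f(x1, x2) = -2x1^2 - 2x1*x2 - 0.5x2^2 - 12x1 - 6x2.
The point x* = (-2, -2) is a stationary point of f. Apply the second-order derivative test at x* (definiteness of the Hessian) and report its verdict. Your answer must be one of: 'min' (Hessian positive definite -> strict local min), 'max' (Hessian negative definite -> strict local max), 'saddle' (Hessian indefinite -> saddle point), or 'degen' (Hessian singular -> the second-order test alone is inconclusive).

Compute the Hessian H = grad^2 f:
  H = [[-4, -2], [-2, -1]]
Verify stationarity: grad f(x*) = H x* + g = (0, 0).
Eigenvalues of H: -5, 0.
H has a zero eigenvalue (singular; negative semidefinite but not definite), so H is neither positive definite, negative definite, nor indefinite. The second-order test alone is inconclusive -> degen.
(Indeed, f is constant along the null direction of H through x*, so x* is not a strict local extremum.)

degen


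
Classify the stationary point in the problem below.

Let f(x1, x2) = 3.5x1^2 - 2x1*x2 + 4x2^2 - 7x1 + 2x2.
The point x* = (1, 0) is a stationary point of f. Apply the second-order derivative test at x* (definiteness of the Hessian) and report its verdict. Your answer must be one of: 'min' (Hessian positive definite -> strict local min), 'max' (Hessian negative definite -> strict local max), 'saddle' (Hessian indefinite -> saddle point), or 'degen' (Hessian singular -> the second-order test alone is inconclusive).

Compute the Hessian H = grad^2 f:
  H = [[7, -2], [-2, 8]]
Verify stationarity: grad f(x*) = H x* + g = (0, 0).
Eigenvalues of H: 5.4384, 9.5616.
Both eigenvalues > 0, so H is positive definite -> x* is a strict local min.

min


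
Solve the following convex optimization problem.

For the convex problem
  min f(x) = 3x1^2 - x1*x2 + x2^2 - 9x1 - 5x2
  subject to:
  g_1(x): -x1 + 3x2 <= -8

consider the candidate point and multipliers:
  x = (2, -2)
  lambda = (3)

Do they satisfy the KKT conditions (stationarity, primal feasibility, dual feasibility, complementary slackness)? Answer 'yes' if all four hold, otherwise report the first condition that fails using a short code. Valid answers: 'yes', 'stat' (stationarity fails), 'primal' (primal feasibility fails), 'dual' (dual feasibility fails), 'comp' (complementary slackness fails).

Gradient of f: grad f(x) = Q x + c = (5, -11)
Constraint values g_i(x) = a_i^T x - b_i:
  g_1((2, -2)) = 0
Stationarity residual: grad f(x) + sum_i lambda_i a_i = (2, -2)
  -> stationarity FAILS
Primal feasibility (all g_i <= 0): OK
Dual feasibility (all lambda_i >= 0): OK
Complementary slackness (lambda_i * g_i(x) = 0 for all i): OK

Verdict: the first failing condition is stationarity -> stat.

stat


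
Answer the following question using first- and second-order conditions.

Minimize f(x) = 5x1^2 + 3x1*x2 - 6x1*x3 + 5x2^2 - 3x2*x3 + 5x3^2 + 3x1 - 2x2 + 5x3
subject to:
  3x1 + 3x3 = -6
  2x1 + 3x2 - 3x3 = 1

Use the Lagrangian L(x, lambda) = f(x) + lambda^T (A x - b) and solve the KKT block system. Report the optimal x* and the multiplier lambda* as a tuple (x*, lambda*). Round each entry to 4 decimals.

Form the Lagrangian:
  L(x, lambda) = (1/2) x^T Q x + c^T x + lambda^T (A x - b)
Stationarity (grad_x L = 0): Q x + c + A^T lambda = 0.
Primal feasibility: A x = b.

This gives the KKT block system:
  [ Q   A^T ] [ x     ]   [-c ]
  [ A    0  ] [ lambda ] = [ b ]

Solving the linear system:
  x*      = (-1.0335, 0.0559, -0.9665)
  lambda* = (0.0912, 0.5475)
  f(x*)   = -4.0223

x* = (-1.0335, 0.0559, -0.9665), lambda* = (0.0912, 0.5475)


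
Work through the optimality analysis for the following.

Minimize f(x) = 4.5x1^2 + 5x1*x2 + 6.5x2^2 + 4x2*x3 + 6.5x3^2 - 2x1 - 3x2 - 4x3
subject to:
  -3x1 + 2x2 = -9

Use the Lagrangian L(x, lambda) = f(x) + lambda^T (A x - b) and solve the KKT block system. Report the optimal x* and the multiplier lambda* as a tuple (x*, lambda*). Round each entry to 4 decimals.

Form the Lagrangian:
  L(x, lambda) = (1/2) x^T Q x + c^T x + lambda^T (A x - b)
Stationarity (grad_x L = 0): Q x + c + A^T lambda = 0.
Primal feasibility: A x = b.

This gives the KKT block system:
  [ Q   A^T ] [ x     ]   [-c ]
  [ A    0  ] [ lambda ] = [ b ]

Solving the linear system:
  x*      = (2.1116, -1.3326, 0.7177)
  lambda* = (3.4472)
  f(x*)   = 13.9644

x* = (2.1116, -1.3326, 0.7177), lambda* = (3.4472)


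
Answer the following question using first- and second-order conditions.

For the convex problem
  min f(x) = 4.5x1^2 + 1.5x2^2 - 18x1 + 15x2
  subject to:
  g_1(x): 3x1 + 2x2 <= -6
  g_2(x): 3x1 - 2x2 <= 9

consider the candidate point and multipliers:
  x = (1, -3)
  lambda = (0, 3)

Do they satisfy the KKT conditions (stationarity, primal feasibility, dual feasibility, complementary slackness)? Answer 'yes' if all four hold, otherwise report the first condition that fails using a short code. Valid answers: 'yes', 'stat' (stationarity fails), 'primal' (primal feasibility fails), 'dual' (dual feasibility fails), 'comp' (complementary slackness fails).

Gradient of f: grad f(x) = Q x + c = (-9, 6)
Constraint values g_i(x) = a_i^T x - b_i:
  g_1((1, -3)) = 3
  g_2((1, -3)) = 0
Stationarity residual: grad f(x) + sum_i lambda_i a_i = (0, 0)
  -> stationarity OK
Primal feasibility (all g_i <= 0): FAILS
Dual feasibility (all lambda_i >= 0): OK
Complementary slackness (lambda_i * g_i(x) = 0 for all i): OK

Verdict: the first failing condition is primal_feasibility -> primal.

primal


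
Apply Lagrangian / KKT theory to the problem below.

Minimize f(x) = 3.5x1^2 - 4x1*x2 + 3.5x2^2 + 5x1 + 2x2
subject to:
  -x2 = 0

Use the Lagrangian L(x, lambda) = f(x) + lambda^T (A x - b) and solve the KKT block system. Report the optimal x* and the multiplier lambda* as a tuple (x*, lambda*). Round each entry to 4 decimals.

Form the Lagrangian:
  L(x, lambda) = (1/2) x^T Q x + c^T x + lambda^T (A x - b)
Stationarity (grad_x L = 0): Q x + c + A^T lambda = 0.
Primal feasibility: A x = b.

This gives the KKT block system:
  [ Q   A^T ] [ x     ]   [-c ]
  [ A    0  ] [ lambda ] = [ b ]

Solving the linear system:
  x*      = (-0.7143, 0)
  lambda* = (4.8571)
  f(x*)   = -1.7857

x* = (-0.7143, 0), lambda* = (4.8571)
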